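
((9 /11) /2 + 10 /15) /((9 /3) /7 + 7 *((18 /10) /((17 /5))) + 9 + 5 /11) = 8449 /106728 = 0.08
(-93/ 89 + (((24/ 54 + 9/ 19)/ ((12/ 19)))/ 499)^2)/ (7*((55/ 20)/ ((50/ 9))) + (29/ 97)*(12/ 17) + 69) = -11134960679903975/ 774444875672959434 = -0.01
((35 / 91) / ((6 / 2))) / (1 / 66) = 110 / 13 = 8.46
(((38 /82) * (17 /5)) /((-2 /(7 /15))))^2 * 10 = 5112121 /3782250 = 1.35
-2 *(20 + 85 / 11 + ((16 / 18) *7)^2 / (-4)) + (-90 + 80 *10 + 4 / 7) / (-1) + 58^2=16324300 / 6237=2617.33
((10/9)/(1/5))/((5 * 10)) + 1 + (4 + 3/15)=239/45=5.31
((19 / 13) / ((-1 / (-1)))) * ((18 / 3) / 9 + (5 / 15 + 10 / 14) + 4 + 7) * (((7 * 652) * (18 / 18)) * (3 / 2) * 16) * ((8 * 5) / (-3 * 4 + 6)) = -176405120 / 13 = -13569624.62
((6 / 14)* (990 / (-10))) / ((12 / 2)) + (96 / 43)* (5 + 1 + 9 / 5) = 31131 / 3010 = 10.34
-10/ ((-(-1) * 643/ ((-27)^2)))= -7290/ 643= -11.34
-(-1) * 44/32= 1.38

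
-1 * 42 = -42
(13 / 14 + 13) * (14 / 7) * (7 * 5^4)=121875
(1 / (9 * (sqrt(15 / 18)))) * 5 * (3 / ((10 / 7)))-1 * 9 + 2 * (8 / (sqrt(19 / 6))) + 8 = -1 + 7 * sqrt(30) / 30 + 16 * sqrt(114) / 19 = 9.27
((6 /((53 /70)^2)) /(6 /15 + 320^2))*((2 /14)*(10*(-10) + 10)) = -945000 /719106809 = -0.00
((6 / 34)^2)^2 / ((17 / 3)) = 243 / 1419857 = 0.00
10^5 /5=20000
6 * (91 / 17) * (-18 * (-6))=58968 / 17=3468.71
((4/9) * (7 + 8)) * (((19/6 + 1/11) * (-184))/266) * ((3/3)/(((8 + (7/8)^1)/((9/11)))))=-1582400/1142603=-1.38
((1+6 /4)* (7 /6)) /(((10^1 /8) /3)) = 7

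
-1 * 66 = -66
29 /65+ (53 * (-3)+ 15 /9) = -30593 /195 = -156.89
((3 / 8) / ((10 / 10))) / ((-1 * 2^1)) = -3 / 16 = -0.19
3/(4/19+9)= 0.33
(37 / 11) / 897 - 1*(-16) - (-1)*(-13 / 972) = 51119759 / 3196908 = 15.99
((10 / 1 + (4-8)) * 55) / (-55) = -6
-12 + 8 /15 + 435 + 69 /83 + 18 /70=3700579 /8715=424.62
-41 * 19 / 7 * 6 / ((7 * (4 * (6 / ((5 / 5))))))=-779 / 196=-3.97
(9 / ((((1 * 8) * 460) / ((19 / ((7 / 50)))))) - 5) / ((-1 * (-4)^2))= 12025 / 41216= 0.29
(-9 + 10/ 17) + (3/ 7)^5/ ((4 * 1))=-9609473/ 1142876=-8.41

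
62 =62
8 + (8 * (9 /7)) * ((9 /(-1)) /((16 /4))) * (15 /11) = -1814 /77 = -23.56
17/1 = 17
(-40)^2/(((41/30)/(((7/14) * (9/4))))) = 54000/41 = 1317.07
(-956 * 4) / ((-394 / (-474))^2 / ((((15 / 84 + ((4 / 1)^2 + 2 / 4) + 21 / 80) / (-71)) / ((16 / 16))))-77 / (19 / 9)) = 38716588014768 / 398600455939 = 97.13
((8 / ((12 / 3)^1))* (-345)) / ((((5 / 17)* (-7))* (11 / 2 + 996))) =4692 / 14021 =0.33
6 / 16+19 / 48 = 37 / 48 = 0.77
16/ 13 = 1.23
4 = 4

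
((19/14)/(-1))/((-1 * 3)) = 19/42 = 0.45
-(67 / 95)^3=-300763 / 857375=-0.35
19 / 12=1.58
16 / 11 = 1.45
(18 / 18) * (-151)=-151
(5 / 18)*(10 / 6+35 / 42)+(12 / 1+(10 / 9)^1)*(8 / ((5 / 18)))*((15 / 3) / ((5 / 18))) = 1223549 / 180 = 6797.49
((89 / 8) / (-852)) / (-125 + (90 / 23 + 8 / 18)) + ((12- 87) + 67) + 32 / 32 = -7.00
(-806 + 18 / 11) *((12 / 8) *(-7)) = 92904 / 11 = 8445.82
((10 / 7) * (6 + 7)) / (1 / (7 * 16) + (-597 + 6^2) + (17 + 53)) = -2080 / 54991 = -0.04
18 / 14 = 9 / 7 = 1.29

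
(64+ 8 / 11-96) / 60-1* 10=-1736 / 165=-10.52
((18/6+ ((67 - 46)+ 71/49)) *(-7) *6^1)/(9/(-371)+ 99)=-66091/6120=-10.80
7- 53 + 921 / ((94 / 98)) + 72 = 46351 / 47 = 986.19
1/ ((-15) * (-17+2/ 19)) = 19/ 4815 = 0.00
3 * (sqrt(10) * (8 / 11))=24 * sqrt(10) / 11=6.90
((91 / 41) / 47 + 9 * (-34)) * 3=-1768713 / 1927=-917.86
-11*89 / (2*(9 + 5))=-979 / 28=-34.96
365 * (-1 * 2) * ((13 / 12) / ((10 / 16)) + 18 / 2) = -23506 / 3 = -7835.33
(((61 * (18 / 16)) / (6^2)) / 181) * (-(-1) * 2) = 0.02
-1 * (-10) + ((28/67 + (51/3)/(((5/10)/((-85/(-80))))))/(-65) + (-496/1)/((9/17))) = -290811563/313560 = -927.45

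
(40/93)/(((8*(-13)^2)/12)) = 20/5239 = 0.00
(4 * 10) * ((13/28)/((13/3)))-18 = -96/7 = -13.71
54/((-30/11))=-99/5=-19.80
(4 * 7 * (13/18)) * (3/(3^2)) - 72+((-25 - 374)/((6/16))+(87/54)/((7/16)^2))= -1120.84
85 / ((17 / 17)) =85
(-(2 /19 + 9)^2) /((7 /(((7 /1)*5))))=-149645 /361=-414.53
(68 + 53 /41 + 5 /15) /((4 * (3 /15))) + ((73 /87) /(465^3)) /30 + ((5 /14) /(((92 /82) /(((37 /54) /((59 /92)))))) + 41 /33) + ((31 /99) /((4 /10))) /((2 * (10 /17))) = 17455903575658988171 /195517641997755000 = 89.28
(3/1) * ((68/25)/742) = 102/9275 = 0.01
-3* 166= -498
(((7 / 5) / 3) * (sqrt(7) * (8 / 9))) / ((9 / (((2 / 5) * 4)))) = 448 * sqrt(7) / 6075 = 0.20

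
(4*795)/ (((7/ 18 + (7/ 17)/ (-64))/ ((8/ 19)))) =49821696/ 14231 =3500.93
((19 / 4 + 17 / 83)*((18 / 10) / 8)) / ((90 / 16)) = 329 / 1660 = 0.20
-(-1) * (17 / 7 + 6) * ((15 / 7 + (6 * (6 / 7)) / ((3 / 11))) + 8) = 1711 / 7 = 244.43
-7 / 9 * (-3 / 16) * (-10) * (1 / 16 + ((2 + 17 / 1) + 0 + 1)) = -29.26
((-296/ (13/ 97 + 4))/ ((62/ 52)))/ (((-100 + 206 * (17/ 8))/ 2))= -5972096/ 16794281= -0.36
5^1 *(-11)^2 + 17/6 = 3647/6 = 607.83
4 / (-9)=-4 / 9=-0.44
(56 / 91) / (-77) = -8 / 1001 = -0.01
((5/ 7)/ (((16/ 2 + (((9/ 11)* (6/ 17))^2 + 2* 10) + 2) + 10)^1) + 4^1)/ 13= 39421773/ 127552516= 0.31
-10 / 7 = -1.43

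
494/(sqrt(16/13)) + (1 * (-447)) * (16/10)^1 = -3576/5 + 247 * sqrt(13)/2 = -269.91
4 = 4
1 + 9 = 10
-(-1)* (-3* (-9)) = 27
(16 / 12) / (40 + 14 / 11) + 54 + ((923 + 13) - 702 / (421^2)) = 990.03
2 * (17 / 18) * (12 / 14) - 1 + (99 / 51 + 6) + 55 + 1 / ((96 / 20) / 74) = 37593 / 476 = 78.98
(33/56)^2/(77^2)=9/153664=0.00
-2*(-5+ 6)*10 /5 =-4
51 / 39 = 17 / 13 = 1.31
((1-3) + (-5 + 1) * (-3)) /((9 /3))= 10 /3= 3.33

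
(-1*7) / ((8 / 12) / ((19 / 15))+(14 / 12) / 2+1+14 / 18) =-4788 / 1975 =-2.42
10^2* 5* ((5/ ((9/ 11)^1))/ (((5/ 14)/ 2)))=154000/ 9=17111.11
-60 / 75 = -4 / 5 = -0.80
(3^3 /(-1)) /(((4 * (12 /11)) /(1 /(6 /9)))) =-297 /32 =-9.28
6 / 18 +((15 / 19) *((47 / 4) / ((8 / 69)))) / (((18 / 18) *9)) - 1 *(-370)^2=-136890.78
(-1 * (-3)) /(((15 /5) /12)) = 12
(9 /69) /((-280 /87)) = -0.04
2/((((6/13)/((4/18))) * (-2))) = -13/27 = -0.48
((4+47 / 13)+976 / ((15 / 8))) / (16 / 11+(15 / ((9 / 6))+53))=1132879 / 138255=8.19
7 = 7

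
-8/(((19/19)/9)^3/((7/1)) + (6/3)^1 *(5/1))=-40824/51031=-0.80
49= 49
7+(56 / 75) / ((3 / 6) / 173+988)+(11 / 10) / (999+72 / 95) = 11366740376143 / 1623389623650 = 7.00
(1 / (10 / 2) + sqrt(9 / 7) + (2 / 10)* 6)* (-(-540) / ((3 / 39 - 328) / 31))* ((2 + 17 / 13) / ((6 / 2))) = -15996 / 203 - 239940* sqrt(7) / 9947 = -142.62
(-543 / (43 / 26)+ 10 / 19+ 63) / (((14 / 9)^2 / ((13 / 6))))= -75935691 / 320264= -237.10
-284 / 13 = -21.85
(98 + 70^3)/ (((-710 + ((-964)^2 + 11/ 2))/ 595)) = 136095540/ 619061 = 219.84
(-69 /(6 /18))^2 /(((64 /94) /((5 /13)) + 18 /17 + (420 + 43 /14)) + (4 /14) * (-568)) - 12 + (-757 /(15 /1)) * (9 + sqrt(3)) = -22385478213 /73719865 - 757 * sqrt(3) /15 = -391.07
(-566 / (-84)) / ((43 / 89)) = 25187 / 1806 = 13.95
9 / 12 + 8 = 35 / 4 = 8.75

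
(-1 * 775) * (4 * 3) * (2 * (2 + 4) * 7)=-781200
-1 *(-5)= 5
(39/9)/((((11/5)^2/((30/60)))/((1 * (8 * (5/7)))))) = 2.56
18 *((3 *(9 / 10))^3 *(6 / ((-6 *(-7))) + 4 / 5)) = 5845851 / 17500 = 334.05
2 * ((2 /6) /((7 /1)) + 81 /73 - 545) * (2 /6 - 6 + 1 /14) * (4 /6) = 391844170 /96579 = 4057.24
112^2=12544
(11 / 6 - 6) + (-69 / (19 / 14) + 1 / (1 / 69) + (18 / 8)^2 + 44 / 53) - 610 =-28523851 / 48336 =-590.12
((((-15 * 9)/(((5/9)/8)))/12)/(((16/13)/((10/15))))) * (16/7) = -1404/7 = -200.57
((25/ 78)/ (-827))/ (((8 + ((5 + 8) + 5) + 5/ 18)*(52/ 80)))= -1500/ 66107899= -0.00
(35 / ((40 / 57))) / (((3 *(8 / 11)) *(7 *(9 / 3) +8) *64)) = 0.01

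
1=1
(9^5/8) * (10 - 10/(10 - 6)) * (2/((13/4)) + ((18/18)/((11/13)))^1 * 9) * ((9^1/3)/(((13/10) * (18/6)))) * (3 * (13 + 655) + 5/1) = 14315607792675/14872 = 962587936.57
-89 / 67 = -1.33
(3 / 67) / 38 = 0.00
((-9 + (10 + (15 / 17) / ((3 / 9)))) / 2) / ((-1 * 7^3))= -0.01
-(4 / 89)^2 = -16 / 7921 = -0.00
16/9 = 1.78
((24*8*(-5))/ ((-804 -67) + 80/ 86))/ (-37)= -0.03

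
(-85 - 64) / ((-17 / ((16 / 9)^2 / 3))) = 9.23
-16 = -16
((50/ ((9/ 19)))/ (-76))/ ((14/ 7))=-25/ 36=-0.69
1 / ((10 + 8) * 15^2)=1 / 4050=0.00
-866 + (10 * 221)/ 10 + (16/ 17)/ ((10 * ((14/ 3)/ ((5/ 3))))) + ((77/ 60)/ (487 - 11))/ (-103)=-644.97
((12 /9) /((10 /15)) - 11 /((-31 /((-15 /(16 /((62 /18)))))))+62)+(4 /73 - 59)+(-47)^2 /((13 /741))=125916.91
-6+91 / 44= -173 / 44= -3.93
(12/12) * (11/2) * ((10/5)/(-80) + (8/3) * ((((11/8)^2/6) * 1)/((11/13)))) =7667/1440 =5.32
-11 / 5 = -2.20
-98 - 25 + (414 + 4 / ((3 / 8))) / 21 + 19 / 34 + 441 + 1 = 103973 / 306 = 339.78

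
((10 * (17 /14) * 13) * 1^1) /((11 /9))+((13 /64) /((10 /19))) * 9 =6535971 /49280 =132.63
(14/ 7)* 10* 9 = 180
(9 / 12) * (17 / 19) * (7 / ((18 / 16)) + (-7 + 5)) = 17 / 6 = 2.83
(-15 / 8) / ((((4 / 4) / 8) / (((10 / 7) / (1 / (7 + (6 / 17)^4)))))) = -87891450 / 584647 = -150.33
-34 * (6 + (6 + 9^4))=-223482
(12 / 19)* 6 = 72 / 19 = 3.79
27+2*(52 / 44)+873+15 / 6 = 19907 / 22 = 904.86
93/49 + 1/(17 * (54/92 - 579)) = 1.90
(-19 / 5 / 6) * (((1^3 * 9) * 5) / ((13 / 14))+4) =-6479 / 195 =-33.23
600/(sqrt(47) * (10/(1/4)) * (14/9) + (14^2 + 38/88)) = -18482191200/22484273831 + 5854464000 * sqrt(47)/22484273831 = 0.96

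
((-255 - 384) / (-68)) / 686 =639 / 46648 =0.01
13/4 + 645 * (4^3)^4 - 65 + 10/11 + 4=476137387579/44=10821304263.16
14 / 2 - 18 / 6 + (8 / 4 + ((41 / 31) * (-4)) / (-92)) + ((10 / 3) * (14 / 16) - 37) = -239789 / 8556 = -28.03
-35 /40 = -7 /8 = -0.88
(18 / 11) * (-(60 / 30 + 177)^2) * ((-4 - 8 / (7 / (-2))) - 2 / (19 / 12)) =20762568 / 133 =156109.53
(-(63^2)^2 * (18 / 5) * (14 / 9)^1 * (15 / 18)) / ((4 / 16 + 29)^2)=-14521248 / 169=-85924.54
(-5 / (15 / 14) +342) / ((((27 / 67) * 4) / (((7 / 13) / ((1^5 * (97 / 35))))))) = 4152995 / 102141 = 40.66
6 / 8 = 3 / 4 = 0.75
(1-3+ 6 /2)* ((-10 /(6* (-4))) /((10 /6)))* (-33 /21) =-11 /28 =-0.39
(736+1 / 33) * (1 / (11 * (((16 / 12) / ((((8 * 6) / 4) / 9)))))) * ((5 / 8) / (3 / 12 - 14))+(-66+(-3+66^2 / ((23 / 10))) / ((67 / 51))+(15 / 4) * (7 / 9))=33799031407 / 24612852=1373.23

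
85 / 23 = 3.70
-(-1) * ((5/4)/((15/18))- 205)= -407/2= -203.50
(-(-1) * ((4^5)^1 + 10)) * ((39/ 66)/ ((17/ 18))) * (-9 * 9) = -890838/ 17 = -52402.24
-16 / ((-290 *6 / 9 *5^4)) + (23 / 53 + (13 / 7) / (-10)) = 0.25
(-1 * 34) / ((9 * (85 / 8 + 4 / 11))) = -2992 / 8703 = -0.34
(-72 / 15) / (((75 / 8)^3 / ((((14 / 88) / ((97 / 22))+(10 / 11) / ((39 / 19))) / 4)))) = -20409856 / 29259140625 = -0.00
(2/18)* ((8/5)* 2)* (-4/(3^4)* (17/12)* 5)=-0.12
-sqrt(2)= -1.41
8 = 8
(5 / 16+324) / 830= 5189 / 13280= 0.39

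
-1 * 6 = -6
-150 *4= -600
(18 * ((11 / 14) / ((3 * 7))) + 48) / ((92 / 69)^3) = 64395 / 3136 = 20.53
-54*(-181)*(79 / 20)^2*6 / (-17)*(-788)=18025362297 / 425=42412617.17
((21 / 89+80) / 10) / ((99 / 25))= 35705 / 17622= 2.03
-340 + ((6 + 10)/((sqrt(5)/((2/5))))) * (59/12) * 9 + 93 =-247 + 1416 * sqrt(5)/25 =-120.35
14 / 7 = 2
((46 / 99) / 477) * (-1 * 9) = -46 / 5247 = -0.01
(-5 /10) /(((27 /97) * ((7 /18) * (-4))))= 97 /84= 1.15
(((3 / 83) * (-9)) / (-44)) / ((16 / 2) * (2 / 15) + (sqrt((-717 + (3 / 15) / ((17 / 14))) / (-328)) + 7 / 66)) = -282285 / 26377981 + 1485 * sqrt(424689070) / 2268506366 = 0.00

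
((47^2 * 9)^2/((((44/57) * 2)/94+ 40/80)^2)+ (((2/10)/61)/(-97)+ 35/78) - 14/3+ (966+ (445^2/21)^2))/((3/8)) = 16320398063373737289654244/3895768021807935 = 4189263316.51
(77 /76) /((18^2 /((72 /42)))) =11 /2052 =0.01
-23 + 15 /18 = -133 /6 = -22.17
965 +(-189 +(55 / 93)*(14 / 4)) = 144721 / 186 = 778.07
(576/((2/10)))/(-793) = -2880/793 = -3.63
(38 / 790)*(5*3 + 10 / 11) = 665 / 869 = 0.77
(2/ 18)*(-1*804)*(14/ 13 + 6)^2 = -2268352/ 507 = -4474.07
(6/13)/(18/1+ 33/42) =84/3419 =0.02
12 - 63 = -51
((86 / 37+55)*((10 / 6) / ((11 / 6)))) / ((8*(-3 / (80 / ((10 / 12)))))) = -84840 / 407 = -208.45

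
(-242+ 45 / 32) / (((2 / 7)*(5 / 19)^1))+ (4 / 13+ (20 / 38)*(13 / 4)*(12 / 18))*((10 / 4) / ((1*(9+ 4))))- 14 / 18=-29596239773 / 9247680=-3200.40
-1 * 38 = -38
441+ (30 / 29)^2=371781 / 841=442.07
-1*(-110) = 110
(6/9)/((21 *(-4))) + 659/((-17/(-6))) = 498187/2142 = 232.58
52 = 52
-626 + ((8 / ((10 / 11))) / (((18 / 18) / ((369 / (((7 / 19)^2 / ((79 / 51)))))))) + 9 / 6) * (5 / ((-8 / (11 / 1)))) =-3404066989 / 13328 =-255407.19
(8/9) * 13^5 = 2970344/9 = 330038.22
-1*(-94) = 94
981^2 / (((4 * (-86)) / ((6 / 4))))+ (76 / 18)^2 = -232860251 / 55728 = -4178.51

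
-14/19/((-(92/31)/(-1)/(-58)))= 6293/437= 14.40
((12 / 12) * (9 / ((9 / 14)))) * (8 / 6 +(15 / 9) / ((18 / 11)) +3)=2023 / 27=74.93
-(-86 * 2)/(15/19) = 3268/15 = 217.87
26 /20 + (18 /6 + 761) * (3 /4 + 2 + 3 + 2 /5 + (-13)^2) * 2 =535261 /2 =267630.50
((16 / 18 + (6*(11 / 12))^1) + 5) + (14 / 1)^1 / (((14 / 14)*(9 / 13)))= 569 / 18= 31.61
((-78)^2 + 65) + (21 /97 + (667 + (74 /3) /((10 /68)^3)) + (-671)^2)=16907580362 /36375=464813.21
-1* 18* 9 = -162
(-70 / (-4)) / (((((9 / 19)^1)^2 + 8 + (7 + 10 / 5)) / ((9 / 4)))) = 113715 / 49744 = 2.29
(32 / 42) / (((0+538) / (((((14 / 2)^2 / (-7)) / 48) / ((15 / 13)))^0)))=0.00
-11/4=-2.75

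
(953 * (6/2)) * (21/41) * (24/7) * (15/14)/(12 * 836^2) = 128655/200583152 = 0.00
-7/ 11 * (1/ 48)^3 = -7/ 1216512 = -0.00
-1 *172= -172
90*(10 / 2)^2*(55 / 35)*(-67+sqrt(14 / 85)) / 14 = -829125 / 49+2475*sqrt(1190) / 833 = -16818.42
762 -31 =731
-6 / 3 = -2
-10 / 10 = -1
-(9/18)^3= -1/8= -0.12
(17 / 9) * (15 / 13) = 85 / 39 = 2.18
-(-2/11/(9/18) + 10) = -106/11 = -9.64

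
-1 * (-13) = 13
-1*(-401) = 401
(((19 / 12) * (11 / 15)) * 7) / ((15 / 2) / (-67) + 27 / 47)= 17.57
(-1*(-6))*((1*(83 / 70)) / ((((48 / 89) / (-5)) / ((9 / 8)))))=-74.20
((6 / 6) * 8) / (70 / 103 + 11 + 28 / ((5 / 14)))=4120 / 46391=0.09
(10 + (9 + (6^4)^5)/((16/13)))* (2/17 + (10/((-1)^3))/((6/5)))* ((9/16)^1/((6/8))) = -19915095023023146335/1088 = -18304315278513921.26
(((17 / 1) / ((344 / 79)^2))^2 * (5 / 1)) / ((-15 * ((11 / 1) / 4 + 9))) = -11256573409 / 493620163584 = -0.02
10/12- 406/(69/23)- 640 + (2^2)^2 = -1517/2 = -758.50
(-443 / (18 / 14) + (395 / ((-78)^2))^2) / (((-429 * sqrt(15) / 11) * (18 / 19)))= 242318156021 * sqrt(15) / 389768539680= 2.41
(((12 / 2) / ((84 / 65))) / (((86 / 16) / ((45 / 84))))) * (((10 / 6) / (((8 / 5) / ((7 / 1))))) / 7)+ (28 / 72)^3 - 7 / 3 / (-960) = 267027709 / 491520960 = 0.54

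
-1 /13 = -0.08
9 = 9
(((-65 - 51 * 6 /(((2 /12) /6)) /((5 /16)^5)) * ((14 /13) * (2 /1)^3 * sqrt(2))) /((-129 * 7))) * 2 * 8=2957136983296 * sqrt(2) /5240625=798000.85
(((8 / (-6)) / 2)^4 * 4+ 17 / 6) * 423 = 27589 / 18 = 1532.72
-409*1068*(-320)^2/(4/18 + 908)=-201282969600/4087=-49249564.37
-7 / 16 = -0.44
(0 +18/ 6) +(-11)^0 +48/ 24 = 6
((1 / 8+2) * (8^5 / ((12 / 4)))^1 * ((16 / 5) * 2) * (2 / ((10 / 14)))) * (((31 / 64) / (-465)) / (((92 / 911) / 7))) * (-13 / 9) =43379.43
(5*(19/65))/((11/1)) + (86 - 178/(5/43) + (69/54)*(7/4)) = -74256349/51480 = -1442.43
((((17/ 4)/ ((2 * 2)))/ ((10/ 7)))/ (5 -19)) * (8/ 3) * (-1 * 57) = 323/ 40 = 8.08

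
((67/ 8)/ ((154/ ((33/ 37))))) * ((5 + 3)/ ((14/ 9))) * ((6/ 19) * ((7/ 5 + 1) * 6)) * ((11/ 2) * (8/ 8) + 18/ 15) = 6544962/ 861175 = 7.60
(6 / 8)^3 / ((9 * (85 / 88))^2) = 121 / 21675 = 0.01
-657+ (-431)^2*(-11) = -2044028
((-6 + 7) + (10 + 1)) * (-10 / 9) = -40 / 3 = -13.33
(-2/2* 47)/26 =-47/26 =-1.81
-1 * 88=-88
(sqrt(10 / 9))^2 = 10 / 9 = 1.11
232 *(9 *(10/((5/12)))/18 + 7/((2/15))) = 14964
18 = 18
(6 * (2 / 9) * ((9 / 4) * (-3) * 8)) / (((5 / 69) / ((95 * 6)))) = -566352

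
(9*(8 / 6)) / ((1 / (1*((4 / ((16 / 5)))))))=15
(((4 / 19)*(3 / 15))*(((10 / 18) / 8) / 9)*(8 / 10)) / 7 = 2 / 53865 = 0.00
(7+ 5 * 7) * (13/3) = 182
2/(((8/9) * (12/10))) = 15/8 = 1.88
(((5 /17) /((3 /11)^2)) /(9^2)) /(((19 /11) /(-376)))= -2502280 /235467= -10.63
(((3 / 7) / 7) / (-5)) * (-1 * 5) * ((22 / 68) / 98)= 33 / 163268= 0.00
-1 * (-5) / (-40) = -1 / 8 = -0.12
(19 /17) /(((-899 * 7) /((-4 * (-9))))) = -684 /106981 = -0.01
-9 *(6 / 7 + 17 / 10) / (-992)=1611 / 69440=0.02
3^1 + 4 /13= 43 /13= 3.31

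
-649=-649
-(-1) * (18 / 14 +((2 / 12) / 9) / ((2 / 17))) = 1091 / 756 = 1.44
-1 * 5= -5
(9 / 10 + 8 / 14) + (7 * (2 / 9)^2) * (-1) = 6383 / 5670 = 1.13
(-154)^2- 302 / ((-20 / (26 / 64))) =7591083 / 320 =23722.13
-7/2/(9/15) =-35/6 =-5.83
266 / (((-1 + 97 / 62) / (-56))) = -131936 / 5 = -26387.20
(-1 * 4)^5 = -1024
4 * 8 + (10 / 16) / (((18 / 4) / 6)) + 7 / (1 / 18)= 953 / 6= 158.83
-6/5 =-1.20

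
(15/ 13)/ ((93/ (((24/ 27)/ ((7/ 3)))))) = 40/ 8463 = 0.00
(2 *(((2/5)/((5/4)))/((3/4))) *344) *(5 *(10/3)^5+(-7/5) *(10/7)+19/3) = 11031182848/18225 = 605277.52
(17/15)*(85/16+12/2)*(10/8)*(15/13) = 15385/832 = 18.49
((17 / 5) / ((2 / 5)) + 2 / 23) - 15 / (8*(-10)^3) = 316069 / 36800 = 8.59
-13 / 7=-1.86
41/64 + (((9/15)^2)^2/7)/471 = 28163603/43960000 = 0.64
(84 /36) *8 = 56 /3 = 18.67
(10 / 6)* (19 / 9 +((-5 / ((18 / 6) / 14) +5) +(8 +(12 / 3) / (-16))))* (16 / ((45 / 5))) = -6100 / 243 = -25.10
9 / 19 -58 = -1093 / 19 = -57.53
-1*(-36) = 36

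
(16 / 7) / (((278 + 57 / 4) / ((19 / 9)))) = 1216 / 73647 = 0.02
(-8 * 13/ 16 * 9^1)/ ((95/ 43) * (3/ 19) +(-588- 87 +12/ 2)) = 1677/ 19168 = 0.09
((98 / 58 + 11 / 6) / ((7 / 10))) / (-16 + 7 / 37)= -22681 / 71253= -0.32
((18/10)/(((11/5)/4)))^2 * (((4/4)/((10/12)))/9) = 864/605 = 1.43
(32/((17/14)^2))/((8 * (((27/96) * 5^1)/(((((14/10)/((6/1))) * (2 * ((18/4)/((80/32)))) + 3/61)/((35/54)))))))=29159424/11018125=2.65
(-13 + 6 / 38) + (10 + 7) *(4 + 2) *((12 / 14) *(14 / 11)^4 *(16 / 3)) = 336771404 / 278179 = 1210.63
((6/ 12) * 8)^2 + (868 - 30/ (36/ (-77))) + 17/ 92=261745/ 276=948.35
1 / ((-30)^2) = 1 / 900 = 0.00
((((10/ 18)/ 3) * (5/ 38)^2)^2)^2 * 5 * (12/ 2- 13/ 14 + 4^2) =360107421875/ 32348330026242338304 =0.00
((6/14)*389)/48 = 3.47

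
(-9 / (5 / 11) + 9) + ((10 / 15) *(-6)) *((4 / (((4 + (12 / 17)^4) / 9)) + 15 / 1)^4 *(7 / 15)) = -175464076462714478586534966 / 309572521991789253125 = -566794.74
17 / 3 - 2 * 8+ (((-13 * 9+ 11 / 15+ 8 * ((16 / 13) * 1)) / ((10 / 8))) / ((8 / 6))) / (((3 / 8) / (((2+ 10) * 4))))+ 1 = -7977868 / 975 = -8182.43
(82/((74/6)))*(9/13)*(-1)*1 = -2214/481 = -4.60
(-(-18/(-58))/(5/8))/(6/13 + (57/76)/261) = -1.07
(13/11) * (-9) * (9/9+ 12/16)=-819/44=-18.61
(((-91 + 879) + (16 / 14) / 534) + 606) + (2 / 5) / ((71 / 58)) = 925130254 / 663495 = 1394.33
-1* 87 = -87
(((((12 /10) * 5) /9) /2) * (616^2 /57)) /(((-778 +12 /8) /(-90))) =7589120 /29507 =257.20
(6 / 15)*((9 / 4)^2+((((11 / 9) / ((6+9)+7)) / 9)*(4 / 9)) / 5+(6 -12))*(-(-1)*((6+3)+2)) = -601073 / 145800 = -4.12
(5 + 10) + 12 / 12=16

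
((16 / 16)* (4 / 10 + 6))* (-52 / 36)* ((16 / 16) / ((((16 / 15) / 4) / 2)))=-208 / 3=-69.33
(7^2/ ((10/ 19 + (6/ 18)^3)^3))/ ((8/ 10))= 33076395765/ 96550276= 342.58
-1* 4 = -4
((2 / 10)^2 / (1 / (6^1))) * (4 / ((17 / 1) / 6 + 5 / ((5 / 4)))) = 144 / 1025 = 0.14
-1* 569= -569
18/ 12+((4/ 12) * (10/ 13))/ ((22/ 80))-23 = -20.57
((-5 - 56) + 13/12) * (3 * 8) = -1438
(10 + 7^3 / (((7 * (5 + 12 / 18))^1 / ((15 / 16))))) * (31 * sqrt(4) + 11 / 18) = 5550475 / 4896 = 1133.68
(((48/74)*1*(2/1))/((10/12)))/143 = 0.01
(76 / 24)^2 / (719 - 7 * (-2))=361 / 26388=0.01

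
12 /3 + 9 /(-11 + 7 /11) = 119 /38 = 3.13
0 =0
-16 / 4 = -4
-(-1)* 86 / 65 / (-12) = -43 / 390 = -0.11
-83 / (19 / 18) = -1494 / 19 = -78.63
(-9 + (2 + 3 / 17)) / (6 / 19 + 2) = -551 / 187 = -2.95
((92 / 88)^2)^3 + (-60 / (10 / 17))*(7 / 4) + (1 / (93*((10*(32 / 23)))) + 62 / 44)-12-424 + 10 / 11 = -2012897587597 / 3295103460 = -610.88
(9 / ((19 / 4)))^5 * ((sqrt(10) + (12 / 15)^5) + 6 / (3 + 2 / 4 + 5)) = 3320076791808 / 131542759375 + 60466176 * sqrt(10) / 2476099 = 102.46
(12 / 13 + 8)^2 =13456 / 169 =79.62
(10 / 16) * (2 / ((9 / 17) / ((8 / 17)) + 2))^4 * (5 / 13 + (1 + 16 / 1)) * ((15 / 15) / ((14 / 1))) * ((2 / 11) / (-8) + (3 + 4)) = 71047168 / 78203125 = 0.91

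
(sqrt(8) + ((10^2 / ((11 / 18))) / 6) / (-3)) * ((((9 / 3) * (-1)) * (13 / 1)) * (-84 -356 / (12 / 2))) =-559000 / 11 + 11180 * sqrt(2) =-35007.27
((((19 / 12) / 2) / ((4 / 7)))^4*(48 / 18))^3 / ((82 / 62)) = 949688951292636958766666191 / 1324745510476664983781376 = 716.88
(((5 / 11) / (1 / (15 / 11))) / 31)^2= 5625 / 14070001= 0.00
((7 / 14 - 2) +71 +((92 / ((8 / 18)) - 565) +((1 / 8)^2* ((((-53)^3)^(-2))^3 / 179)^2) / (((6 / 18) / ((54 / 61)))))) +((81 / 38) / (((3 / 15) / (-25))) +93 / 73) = -5694391180438939199290805205005268429443732283677880680277916182746886634693 / 10284747693218666270913082081844803093500780234862158752964691150368752864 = -553.67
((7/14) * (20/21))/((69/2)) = 20/1449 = 0.01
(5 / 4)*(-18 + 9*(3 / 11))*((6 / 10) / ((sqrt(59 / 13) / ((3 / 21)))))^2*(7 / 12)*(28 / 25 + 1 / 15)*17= -3363399 / 9086000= -0.37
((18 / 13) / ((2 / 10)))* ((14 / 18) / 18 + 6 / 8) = 1285 / 234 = 5.49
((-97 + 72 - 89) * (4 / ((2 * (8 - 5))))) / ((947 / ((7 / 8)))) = -133 / 1894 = -0.07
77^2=5929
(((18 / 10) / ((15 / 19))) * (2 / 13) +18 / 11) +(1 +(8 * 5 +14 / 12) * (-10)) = -4383088 / 10725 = -408.68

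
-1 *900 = -900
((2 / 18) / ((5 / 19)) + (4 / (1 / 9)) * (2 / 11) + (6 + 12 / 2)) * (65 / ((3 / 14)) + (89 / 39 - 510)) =-24946573 / 6435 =-3876.70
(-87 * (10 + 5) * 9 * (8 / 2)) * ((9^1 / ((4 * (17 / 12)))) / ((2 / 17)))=-634230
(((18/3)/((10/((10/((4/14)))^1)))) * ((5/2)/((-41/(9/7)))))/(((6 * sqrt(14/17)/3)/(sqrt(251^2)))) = -227.68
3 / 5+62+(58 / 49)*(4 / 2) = 15917 / 245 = 64.97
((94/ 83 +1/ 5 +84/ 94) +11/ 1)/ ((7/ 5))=257976/ 27307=9.45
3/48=1/16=0.06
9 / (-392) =-9 / 392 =-0.02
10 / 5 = 2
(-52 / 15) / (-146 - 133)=52 / 4185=0.01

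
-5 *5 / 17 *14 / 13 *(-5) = 1750 / 221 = 7.92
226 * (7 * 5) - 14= 7896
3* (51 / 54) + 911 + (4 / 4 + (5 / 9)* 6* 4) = 5569 / 6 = 928.17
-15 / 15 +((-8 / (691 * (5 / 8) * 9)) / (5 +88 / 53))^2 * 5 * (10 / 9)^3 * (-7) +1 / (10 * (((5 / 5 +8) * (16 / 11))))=-557840162302733501 / 562131646220403360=-0.99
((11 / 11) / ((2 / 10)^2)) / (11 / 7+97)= 35 / 138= 0.25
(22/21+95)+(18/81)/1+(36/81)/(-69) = 418457/4347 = 96.26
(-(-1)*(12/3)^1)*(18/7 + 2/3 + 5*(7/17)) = 7564/357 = 21.19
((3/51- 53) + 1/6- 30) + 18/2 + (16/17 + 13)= -59.83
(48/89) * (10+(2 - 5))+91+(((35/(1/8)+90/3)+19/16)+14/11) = 6378937/15664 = 407.24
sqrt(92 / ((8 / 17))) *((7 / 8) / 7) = sqrt(782) / 16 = 1.75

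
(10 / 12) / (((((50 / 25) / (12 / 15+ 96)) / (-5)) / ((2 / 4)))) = -605 / 6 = -100.83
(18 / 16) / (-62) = -9 / 496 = -0.02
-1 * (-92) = 92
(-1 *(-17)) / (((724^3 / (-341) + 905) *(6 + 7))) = -5797 / 4929532647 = -0.00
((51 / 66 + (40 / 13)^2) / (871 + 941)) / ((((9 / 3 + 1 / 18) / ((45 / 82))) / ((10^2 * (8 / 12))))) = 8566425 / 126599759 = 0.07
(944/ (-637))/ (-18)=472/ 5733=0.08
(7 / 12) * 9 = 21 / 4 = 5.25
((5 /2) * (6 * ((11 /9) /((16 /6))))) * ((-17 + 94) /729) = 4235 /5832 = 0.73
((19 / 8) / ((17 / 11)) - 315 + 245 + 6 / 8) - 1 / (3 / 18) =-10025 / 136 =-73.71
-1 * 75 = -75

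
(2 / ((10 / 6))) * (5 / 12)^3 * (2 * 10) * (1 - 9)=-125 / 9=-13.89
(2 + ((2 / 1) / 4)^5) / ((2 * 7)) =65 / 448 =0.15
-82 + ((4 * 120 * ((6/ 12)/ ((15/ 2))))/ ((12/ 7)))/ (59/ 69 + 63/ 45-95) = -375742/ 4571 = -82.20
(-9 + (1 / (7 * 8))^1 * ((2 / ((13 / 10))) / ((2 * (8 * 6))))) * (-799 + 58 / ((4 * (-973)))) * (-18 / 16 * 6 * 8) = -2200450208121 / 5666752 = -388308.90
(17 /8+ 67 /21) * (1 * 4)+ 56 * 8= 19709 /42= 469.26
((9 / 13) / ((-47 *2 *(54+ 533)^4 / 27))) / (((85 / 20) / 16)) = -7776 / 1233225614569507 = -0.00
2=2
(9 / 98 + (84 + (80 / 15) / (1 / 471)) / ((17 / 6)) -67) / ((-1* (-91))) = 1414979 / 151606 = 9.33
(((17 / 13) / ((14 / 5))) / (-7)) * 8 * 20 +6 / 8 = -25289 / 2548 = -9.93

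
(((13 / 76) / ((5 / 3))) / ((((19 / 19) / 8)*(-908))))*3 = -0.00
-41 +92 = 51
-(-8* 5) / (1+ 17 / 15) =75 / 4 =18.75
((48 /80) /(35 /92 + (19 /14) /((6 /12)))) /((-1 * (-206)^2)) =-0.00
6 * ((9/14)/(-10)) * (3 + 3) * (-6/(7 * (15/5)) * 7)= 4.63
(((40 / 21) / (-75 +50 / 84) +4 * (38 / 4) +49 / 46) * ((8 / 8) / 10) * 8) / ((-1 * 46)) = -1122389 / 1653125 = -0.68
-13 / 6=-2.17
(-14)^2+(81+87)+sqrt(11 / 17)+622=sqrt(187) / 17+986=986.80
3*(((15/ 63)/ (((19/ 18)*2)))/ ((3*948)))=0.00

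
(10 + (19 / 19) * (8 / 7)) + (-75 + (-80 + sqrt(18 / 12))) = -1007 / 7 + sqrt(6) / 2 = -142.63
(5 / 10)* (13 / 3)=13 / 6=2.17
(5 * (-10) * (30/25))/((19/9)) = -540/19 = -28.42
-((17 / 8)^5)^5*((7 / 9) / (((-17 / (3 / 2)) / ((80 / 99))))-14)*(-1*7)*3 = -84312600429794619487258196114631101 / 1870057127216379504623616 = -45085574768.13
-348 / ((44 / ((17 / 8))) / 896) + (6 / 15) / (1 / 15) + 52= -165010 / 11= -15000.91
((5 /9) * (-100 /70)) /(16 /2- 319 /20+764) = -1000 /952623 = -0.00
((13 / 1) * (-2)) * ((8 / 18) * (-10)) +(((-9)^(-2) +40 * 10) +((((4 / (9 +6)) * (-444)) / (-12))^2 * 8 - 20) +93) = 2768938 / 2025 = 1367.38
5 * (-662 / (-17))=3310 / 17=194.71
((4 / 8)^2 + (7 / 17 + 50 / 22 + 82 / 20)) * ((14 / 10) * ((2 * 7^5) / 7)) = 442175363 / 9350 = 47291.48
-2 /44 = -1 /22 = -0.05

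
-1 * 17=-17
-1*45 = -45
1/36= 0.03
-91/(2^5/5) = -455/32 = -14.22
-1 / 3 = -0.33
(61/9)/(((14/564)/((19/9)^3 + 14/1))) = 6391.71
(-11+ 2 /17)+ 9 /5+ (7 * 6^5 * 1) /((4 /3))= 3469268 /85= 40814.92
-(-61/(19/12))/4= 183/19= 9.63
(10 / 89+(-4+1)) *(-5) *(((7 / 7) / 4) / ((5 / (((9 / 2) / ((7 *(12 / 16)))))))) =771 / 1246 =0.62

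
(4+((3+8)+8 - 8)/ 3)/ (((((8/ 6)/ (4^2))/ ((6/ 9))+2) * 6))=92/ 153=0.60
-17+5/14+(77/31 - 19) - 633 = -289113/434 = -666.16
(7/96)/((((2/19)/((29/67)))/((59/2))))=227563/25728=8.84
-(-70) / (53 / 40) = 2800 / 53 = 52.83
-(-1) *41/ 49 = 41/ 49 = 0.84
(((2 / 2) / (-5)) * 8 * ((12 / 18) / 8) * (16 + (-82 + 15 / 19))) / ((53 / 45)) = 7434 / 1007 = 7.38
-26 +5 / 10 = -51 / 2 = -25.50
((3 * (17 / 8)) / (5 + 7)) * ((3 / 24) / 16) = 17 / 4096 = 0.00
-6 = -6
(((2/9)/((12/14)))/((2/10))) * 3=35/9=3.89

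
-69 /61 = -1.13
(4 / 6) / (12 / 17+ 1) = 34 / 87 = 0.39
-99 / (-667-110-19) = 99 / 796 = 0.12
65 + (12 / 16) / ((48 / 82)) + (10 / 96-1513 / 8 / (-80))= 131999 / 1920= 68.75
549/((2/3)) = 1647/2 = 823.50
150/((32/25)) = 1875/16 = 117.19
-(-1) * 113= 113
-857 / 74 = -11.58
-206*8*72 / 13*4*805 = -382072320 / 13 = -29390178.46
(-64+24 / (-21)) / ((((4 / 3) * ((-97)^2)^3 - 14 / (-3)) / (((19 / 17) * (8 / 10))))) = -0.00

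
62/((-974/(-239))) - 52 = -17915/487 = -36.79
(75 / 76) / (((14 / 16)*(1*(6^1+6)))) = 25 / 266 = 0.09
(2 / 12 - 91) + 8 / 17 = -9217 / 102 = -90.36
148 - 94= 54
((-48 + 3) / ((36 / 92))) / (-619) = 0.19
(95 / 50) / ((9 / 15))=19 / 6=3.17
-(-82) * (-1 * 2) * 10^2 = -16400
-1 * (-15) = 15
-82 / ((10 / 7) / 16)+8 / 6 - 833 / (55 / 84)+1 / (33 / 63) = -360917 / 165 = -2187.38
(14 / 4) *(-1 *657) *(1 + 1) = -4599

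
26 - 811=-785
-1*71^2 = -5041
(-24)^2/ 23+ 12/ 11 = 6612/ 253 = 26.13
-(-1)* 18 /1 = 18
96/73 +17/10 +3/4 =5497/1460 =3.77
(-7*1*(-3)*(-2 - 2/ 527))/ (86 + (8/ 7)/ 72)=-1397088/ 2855813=-0.49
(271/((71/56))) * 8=121408/71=1709.97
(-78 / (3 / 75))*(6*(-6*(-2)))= -140400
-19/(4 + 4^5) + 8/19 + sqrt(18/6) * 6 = 7863/19532 + 6 * sqrt(3) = 10.79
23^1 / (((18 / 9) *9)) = 1.28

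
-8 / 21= -0.38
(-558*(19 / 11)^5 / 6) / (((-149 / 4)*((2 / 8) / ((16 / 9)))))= 19650321664 / 71989797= 272.96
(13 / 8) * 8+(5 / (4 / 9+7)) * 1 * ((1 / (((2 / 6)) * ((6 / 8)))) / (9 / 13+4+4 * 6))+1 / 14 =4606113 / 349874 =13.17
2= 2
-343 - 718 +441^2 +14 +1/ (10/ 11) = 1934351/ 10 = 193435.10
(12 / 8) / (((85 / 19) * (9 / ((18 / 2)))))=57 / 170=0.34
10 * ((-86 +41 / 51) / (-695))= 1.23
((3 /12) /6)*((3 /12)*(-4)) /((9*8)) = -1 /1728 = -0.00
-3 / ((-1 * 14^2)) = 3 / 196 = 0.02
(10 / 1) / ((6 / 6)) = 10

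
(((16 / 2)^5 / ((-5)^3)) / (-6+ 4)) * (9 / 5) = 147456 / 625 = 235.93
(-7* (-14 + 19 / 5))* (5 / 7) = 51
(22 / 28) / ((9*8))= 11 / 1008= 0.01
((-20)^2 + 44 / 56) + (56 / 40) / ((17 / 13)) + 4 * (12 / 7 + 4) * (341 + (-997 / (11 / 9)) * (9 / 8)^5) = -170253638237 / 6702080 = -25403.10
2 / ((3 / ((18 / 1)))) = 12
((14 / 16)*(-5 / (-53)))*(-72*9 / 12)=-945 / 212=-4.46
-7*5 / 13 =-35 / 13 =-2.69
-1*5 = -5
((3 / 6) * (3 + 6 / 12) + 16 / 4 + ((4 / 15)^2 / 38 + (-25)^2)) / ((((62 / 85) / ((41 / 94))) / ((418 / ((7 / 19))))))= 1571208146761 / 3671640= 427930.88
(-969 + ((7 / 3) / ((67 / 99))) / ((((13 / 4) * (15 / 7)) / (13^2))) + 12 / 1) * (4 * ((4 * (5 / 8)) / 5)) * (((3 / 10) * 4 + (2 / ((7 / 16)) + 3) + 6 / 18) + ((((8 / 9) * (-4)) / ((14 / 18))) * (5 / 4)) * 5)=170859128 / 5025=34001.82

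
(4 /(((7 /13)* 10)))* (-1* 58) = -1508 /35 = -43.09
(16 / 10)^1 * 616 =4928 / 5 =985.60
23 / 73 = 0.32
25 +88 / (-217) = 5337 / 217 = 24.59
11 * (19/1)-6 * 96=-367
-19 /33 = -0.58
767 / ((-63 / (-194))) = 148798 / 63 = 2361.87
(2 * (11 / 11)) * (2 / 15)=4 / 15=0.27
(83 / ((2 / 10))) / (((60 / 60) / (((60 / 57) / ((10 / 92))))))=76360 / 19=4018.95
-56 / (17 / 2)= -112 / 17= -6.59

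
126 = 126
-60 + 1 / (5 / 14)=-286 / 5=-57.20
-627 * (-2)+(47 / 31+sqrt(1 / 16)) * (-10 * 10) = 33399 / 31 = 1077.39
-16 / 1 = -16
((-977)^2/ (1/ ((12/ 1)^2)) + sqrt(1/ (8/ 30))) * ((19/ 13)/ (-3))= -870530448/ 13 - 19 * sqrt(15)/ 78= -66963881.56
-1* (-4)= 4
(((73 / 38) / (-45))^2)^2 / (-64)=-28398241 / 547223091840000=-0.00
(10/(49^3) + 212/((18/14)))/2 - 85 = -2705882/1058841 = -2.56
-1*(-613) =613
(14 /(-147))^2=0.01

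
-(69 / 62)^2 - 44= -173897 / 3844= -45.24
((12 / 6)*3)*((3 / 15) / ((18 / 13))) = 13 / 15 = 0.87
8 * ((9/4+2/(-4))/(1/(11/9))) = 154/9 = 17.11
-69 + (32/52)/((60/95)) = -2653/39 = -68.03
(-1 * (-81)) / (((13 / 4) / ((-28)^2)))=254016 / 13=19539.69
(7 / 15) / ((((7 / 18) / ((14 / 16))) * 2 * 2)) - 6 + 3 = -219 / 80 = -2.74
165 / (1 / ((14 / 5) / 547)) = 462 / 547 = 0.84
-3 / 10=-0.30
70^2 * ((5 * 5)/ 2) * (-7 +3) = -245000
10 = 10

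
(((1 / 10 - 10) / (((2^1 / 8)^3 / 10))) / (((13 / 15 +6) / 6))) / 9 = -63360 / 103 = -615.15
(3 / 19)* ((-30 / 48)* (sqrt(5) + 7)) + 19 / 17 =1103 / 2584- 15* sqrt(5) / 152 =0.21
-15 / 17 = -0.88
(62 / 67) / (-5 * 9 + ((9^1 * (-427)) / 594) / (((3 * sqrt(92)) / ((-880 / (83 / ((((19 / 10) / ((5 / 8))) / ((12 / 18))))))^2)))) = 1903375286606250 / 12531826485426880243 - 4635062667558400 * sqrt(23) / 12531826485426880243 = -0.00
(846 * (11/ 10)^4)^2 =38355020218449/ 25000000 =1534200.81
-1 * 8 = -8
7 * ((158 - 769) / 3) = -4277 / 3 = -1425.67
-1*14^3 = -2744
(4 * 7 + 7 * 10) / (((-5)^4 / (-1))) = -98 / 625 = -0.16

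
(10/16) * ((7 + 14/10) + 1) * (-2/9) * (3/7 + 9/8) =-1363/672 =-2.03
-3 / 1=-3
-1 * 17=-17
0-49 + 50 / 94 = -2278 / 47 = -48.47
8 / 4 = 2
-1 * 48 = -48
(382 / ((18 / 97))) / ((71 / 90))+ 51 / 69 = 4262417 / 1633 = 2610.18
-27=-27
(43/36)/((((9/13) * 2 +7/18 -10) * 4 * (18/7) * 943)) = -559/37342800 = -0.00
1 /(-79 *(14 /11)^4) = -14641 /3034864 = -0.00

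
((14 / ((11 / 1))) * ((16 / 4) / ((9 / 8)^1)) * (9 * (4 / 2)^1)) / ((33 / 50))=44800 / 363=123.42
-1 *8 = -8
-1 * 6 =-6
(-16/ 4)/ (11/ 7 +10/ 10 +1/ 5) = -140/ 97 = -1.44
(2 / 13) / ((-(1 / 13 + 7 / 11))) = -11 / 51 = -0.22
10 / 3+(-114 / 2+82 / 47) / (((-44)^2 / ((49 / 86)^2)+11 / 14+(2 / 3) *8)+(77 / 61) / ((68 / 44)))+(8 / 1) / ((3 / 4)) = 13.99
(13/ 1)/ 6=13/ 6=2.17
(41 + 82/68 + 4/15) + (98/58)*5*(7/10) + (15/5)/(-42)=5002043/103530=48.31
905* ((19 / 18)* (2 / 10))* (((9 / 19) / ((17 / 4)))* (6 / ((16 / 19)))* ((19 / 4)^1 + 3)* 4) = 319827 / 68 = 4703.34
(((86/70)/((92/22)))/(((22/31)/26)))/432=17329/695520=0.02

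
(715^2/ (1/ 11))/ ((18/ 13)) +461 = 4061859.61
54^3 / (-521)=-157464 / 521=-302.23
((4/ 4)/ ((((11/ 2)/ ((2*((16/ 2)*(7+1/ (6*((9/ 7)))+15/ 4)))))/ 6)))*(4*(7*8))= 4211200/ 99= 42537.37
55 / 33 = 5 / 3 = 1.67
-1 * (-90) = 90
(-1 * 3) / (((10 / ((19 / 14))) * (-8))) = 57 / 1120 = 0.05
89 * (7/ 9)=623/ 9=69.22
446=446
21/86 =0.24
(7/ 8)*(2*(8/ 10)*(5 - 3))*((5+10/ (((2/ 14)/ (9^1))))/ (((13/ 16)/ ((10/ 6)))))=142240/ 39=3647.18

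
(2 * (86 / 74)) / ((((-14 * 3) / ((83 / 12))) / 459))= -182019 / 1036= -175.69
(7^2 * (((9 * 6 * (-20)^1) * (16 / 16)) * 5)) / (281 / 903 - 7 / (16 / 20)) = 955735200 / 30481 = 31355.11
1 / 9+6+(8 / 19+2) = 1459 / 171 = 8.53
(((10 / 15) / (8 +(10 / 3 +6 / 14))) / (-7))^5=-32 / 919358226007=-0.00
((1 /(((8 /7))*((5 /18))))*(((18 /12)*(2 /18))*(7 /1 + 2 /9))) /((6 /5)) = 455 /144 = 3.16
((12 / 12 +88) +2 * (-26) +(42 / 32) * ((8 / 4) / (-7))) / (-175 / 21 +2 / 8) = -879 / 194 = -4.53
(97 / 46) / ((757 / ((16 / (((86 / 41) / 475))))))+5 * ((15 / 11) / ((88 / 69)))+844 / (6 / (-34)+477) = 50547644141011 / 2937271775592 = 17.21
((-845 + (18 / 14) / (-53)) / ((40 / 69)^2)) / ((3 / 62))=-481983009 / 9275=-51965.82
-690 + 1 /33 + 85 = -19964 /33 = -604.97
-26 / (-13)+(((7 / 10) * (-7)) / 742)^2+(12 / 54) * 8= 38202841 / 10112400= 3.78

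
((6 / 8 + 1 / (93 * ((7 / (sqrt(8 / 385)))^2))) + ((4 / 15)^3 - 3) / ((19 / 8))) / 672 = -15155577851 / 20160678384000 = -0.00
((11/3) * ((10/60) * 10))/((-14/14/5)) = -275/9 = -30.56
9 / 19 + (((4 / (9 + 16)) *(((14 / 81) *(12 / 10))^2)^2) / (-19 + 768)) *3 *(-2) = 2665495418809 / 5627185171875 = 0.47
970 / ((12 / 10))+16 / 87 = 23447 / 29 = 808.52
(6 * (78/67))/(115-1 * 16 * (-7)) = 468/15209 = 0.03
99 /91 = 1.09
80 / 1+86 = 166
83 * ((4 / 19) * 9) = 2988 / 19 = 157.26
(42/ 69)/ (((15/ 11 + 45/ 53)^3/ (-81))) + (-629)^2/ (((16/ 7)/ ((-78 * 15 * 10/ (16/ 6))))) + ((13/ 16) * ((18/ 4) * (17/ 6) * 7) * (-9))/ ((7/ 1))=-11110144907309931057/ 14629288000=-759445361.07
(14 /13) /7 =2 /13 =0.15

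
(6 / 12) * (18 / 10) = 9 / 10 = 0.90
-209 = -209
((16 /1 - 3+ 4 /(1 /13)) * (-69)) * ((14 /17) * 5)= -313950 /17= -18467.65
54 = 54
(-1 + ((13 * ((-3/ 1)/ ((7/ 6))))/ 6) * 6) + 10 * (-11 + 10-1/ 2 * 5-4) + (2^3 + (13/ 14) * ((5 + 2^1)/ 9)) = -12689/ 126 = -100.71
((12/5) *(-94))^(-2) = 25/1272384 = 0.00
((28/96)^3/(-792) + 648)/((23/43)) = 305071998563/251817984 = 1211.48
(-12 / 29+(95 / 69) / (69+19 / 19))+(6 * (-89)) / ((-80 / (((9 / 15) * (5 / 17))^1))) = 7465667 / 9524760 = 0.78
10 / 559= 0.02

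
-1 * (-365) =365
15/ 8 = 1.88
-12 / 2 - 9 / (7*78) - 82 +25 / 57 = -908533 / 10374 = -87.58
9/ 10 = 0.90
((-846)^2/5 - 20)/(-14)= -357808/35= -10223.09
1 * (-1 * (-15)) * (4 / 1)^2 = 240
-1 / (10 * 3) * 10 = -1 / 3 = -0.33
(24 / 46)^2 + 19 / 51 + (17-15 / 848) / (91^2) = 122541224339 / 189454307952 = 0.65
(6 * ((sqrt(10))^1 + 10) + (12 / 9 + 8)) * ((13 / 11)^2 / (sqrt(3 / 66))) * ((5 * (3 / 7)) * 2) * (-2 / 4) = -175760 * sqrt(22) / 847 - 30420 * sqrt(55) / 847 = -1239.66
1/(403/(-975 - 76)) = -1051/403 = -2.61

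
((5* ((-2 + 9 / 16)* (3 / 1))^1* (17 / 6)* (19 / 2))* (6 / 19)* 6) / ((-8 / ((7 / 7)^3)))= 17595 / 128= 137.46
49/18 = 2.72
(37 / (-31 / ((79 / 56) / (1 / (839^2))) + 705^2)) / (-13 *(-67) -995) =-2057561083 / 3427290617689636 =-0.00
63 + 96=159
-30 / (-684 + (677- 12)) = 30 / 19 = 1.58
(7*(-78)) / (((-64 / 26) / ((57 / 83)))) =202293 / 1328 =152.33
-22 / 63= -0.35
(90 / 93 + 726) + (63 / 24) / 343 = 8834205 / 12152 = 726.98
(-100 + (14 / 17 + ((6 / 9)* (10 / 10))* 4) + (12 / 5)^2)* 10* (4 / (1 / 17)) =-925648 / 15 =-61709.87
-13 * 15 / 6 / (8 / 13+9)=-169 / 50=-3.38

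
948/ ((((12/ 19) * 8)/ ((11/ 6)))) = 16511/ 48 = 343.98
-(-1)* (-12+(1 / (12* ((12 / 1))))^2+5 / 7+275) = 38278663 / 145152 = 263.71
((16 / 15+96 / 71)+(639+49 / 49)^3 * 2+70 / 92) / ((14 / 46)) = 25684869275771 / 14910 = 1722660581.88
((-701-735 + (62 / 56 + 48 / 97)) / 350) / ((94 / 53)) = -8259149 / 3574256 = -2.31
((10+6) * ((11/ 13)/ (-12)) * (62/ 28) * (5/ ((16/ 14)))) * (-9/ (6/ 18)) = 15345/ 52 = 295.10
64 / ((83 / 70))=4480 / 83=53.98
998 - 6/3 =996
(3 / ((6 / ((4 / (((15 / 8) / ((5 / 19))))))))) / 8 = 2 / 57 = 0.04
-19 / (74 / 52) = -494 / 37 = -13.35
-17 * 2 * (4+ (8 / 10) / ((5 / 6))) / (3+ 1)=-42.16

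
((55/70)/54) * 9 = 11/84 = 0.13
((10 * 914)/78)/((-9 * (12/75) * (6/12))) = -57125/351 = -162.75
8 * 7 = 56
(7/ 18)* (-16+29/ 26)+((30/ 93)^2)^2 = -277459821/ 48023092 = -5.78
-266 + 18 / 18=-265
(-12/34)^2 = 36/289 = 0.12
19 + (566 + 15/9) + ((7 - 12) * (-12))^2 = 4186.67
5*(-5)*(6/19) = -150/19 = -7.89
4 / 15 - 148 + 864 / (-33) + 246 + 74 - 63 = 13709 / 165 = 83.08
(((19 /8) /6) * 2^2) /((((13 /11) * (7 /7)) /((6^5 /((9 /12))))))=180576 /13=13890.46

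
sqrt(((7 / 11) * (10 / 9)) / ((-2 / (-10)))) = 5 * sqrt(154) / 33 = 1.88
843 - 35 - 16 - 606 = 186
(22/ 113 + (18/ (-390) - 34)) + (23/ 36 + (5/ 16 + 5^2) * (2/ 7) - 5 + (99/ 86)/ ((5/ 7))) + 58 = 28.63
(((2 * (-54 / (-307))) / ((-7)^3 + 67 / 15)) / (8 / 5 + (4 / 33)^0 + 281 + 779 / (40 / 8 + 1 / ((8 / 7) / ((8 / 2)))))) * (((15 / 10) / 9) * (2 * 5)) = -6375 / 1381226156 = -0.00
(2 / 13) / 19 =2 / 247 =0.01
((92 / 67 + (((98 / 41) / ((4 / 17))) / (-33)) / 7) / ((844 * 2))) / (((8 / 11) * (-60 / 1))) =-0.00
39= 39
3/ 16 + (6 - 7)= -0.81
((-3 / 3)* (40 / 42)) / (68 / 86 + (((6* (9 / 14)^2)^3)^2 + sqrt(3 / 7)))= -966802818481248364373973205760 / 236744510413577671224543947119419 + 592220907014549086421073920* sqrt(21) / 236744510413577671224543947119419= -0.00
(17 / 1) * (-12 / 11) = -18.55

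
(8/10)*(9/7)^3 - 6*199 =-2044794/1715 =-1192.30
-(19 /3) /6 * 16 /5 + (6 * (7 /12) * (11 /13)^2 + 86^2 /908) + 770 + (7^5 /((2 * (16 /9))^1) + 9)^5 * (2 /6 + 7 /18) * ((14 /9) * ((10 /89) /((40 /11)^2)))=3752242056708020413866537345664951 /164973790164418560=22744473852291365.65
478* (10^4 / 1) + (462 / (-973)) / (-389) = 258459380066 / 54071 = 4780000.00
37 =37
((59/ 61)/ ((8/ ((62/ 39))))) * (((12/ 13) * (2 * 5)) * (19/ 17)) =347510/ 175253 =1.98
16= 16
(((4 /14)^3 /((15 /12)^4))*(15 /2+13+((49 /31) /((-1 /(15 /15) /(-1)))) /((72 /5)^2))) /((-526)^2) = 26365256 /37233370085625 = 0.00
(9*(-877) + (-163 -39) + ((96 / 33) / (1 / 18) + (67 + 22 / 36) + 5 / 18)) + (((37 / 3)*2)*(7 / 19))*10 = -14829560 / 1881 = -7883.87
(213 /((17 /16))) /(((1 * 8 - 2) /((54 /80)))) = 22.55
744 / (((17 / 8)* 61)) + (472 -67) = 425937 / 1037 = 410.74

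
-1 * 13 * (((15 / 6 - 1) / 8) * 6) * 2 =-29.25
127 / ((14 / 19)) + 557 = 10211 / 14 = 729.36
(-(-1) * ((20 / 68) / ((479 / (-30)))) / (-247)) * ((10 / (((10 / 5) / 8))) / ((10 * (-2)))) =-300 / 2011321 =-0.00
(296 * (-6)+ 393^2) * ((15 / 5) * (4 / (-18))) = -101782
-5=-5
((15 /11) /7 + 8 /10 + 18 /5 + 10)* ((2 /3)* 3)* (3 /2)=16857 /385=43.78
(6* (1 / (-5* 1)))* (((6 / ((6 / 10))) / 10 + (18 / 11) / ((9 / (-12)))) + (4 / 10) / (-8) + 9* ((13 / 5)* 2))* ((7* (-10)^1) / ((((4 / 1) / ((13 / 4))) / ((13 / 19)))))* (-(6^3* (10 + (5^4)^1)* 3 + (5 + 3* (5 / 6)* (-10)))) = -731961109425 / 836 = -875551566.30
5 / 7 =0.71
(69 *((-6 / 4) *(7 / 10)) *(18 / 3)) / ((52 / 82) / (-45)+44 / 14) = -11228301 / 80816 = -138.94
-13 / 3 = -4.33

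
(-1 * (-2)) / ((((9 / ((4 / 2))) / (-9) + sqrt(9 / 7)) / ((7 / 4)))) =49 / 29 + 42 * sqrt(7) / 29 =5.52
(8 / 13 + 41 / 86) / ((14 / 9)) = 10989 / 15652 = 0.70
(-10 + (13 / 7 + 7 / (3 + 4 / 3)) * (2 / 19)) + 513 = 870319 / 1729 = 503.37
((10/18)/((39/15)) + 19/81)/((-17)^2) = 472/304317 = 0.00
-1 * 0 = 0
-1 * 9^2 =-81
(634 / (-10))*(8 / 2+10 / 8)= -6657 / 20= -332.85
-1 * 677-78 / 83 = -677.94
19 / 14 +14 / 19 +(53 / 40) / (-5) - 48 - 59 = -2797549 / 26600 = -105.17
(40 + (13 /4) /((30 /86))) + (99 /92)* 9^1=40711 /690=59.00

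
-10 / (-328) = 5 / 164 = 0.03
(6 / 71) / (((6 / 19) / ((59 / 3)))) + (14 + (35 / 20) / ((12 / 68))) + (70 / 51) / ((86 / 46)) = 18630631 / 622812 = 29.91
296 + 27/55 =16307/55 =296.49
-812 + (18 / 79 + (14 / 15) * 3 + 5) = -317569 / 395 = -803.97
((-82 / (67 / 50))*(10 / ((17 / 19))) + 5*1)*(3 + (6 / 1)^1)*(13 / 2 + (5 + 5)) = -100821.59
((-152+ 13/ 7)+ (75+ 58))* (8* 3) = -2880/ 7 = -411.43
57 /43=1.33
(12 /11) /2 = 6 /11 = 0.55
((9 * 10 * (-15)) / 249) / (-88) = 225 / 3652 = 0.06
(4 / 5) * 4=16 / 5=3.20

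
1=1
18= 18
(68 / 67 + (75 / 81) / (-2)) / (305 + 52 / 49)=97853 / 54259146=0.00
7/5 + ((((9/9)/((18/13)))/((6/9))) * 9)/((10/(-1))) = 17/40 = 0.42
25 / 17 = 1.47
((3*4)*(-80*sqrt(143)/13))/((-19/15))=14400*sqrt(143)/247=697.16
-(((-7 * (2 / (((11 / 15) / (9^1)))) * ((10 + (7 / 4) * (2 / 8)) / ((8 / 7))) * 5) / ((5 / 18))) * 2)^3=982803031319820713625 / 5451776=180272085889042.53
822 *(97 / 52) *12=239202 / 13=18400.15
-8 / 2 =-4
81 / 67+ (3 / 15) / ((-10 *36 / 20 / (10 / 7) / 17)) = 0.94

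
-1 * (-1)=1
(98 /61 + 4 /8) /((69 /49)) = 12593 /8418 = 1.50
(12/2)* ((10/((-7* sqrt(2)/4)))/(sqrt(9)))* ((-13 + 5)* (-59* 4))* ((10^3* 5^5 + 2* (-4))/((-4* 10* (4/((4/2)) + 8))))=2949992448* sqrt(2)/35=119197695.11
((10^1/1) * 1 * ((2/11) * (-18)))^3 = -46656000/1331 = -35053.34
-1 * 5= -5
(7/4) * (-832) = -1456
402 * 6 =2412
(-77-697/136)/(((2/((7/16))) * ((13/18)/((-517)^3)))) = 5719756602483/1664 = 3437353727.45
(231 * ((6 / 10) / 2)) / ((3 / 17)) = 3927 / 10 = 392.70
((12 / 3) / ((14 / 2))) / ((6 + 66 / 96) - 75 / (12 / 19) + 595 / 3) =192 / 28987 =0.01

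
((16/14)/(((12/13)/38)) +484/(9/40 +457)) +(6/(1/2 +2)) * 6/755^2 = 52659199364468/1094644658625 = 48.11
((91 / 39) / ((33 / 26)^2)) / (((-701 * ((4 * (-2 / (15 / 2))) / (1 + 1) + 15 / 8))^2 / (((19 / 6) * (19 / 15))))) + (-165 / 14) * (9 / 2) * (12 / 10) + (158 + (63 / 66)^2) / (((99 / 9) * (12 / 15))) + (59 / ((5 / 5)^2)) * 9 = 507884493601732337 / 1046288736961776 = 485.42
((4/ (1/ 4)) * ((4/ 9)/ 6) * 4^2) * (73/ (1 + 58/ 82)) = 766208/ 945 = 810.80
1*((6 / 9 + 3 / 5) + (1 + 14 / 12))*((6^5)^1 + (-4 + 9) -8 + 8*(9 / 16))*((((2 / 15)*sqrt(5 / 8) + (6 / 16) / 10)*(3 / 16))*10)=961299 / 512 + 106811*sqrt(10) / 64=7155.13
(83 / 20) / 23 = 83 / 460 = 0.18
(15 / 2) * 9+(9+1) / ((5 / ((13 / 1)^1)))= 187 / 2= 93.50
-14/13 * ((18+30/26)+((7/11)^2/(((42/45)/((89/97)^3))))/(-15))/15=-1.37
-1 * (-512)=512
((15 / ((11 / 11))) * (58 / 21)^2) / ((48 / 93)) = 130355 / 588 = 221.69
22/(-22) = -1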